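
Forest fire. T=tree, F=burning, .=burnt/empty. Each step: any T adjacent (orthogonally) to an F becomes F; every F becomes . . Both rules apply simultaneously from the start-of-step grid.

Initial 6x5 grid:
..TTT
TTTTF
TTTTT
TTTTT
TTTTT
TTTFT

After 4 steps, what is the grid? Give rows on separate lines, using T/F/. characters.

Step 1: 6 trees catch fire, 2 burn out
  ..TTF
  TTTF.
  TTTTF
  TTTTT
  TTTFT
  TTF.F
Step 2: 8 trees catch fire, 6 burn out
  ..TF.
  TTF..
  TTTF.
  TTTFF
  TTF.F
  TF...
Step 3: 6 trees catch fire, 8 burn out
  ..F..
  TF...
  TTF..
  TTF..
  TF...
  F....
Step 4: 4 trees catch fire, 6 burn out
  .....
  F....
  TF...
  TF...
  F....
  .....

.....
F....
TF...
TF...
F....
.....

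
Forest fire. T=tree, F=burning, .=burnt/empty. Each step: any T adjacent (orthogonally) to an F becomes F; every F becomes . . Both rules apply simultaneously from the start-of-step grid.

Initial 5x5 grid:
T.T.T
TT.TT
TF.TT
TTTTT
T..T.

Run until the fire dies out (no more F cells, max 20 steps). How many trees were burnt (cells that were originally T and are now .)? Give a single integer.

Step 1: +3 fires, +1 burnt (F count now 3)
Step 2: +3 fires, +3 burnt (F count now 3)
Step 3: +3 fires, +3 burnt (F count now 3)
Step 4: +3 fires, +3 burnt (F count now 3)
Step 5: +2 fires, +3 burnt (F count now 2)
Step 6: +1 fires, +2 burnt (F count now 1)
Step 7: +1 fires, +1 burnt (F count now 1)
Step 8: +0 fires, +1 burnt (F count now 0)
Fire out after step 8
Initially T: 17, now '.': 24
Total burnt (originally-T cells now '.'): 16

Answer: 16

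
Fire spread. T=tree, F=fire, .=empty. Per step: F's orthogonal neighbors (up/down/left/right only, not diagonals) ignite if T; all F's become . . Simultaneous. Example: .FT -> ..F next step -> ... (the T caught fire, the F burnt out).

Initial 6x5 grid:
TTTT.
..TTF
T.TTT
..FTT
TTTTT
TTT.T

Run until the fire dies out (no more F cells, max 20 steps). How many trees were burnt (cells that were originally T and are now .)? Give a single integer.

Answer: 20

Derivation:
Step 1: +5 fires, +2 burnt (F count now 5)
Step 2: +7 fires, +5 burnt (F count now 7)
Step 3: +4 fires, +7 burnt (F count now 4)
Step 4: +3 fires, +4 burnt (F count now 3)
Step 5: +1 fires, +3 burnt (F count now 1)
Step 6: +0 fires, +1 burnt (F count now 0)
Fire out after step 6
Initially T: 21, now '.': 29
Total burnt (originally-T cells now '.'): 20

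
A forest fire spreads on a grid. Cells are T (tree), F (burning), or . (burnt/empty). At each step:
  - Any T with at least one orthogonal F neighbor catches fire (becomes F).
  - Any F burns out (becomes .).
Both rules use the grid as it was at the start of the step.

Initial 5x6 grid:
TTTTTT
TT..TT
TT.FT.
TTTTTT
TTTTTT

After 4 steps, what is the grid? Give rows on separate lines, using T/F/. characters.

Step 1: 2 trees catch fire, 1 burn out
  TTTTTT
  TT..TT
  TT..F.
  TTTFTT
  TTTTTT
Step 2: 4 trees catch fire, 2 burn out
  TTTTTT
  TT..FT
  TT....
  TTF.FT
  TTTFTT
Step 3: 6 trees catch fire, 4 burn out
  TTTTFT
  TT...F
  TT....
  TF...F
  TTF.FT
Step 4: 6 trees catch fire, 6 burn out
  TTTF.F
  TT....
  TF....
  F.....
  TF...F

TTTF.F
TT....
TF....
F.....
TF...F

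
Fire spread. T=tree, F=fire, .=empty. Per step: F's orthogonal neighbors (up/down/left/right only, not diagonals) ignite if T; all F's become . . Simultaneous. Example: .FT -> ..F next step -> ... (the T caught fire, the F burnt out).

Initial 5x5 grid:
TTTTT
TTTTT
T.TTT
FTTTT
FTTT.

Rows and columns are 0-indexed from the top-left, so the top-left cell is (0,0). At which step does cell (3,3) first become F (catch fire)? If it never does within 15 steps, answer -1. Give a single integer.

Step 1: cell (3,3)='T' (+3 fires, +2 burnt)
Step 2: cell (3,3)='T' (+3 fires, +3 burnt)
Step 3: cell (3,3)='F' (+5 fires, +3 burnt)
  -> target ignites at step 3
Step 4: cell (3,3)='.' (+4 fires, +5 burnt)
Step 5: cell (3,3)='.' (+3 fires, +4 burnt)
Step 6: cell (3,3)='.' (+2 fires, +3 burnt)
Step 7: cell (3,3)='.' (+1 fires, +2 burnt)
Step 8: cell (3,3)='.' (+0 fires, +1 burnt)
  fire out at step 8

3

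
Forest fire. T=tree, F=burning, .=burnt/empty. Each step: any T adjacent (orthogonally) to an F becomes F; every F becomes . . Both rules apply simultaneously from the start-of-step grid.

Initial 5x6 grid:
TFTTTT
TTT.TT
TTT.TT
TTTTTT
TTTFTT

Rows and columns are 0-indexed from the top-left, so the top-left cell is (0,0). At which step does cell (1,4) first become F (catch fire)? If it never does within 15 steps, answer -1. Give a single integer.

Step 1: cell (1,4)='T' (+6 fires, +2 burnt)
Step 2: cell (1,4)='T' (+8 fires, +6 burnt)
Step 3: cell (1,4)='T' (+7 fires, +8 burnt)
Step 4: cell (1,4)='F' (+4 fires, +7 burnt)
  -> target ignites at step 4
Step 5: cell (1,4)='.' (+1 fires, +4 burnt)
Step 6: cell (1,4)='.' (+0 fires, +1 burnt)
  fire out at step 6

4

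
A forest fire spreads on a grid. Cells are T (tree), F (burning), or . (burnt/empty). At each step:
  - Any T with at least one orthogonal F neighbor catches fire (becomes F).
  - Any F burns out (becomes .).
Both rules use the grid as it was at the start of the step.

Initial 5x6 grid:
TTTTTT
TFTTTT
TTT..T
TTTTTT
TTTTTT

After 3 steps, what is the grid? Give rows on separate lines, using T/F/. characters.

Step 1: 4 trees catch fire, 1 burn out
  TFTTTT
  F.FTTT
  TFT..T
  TTTTTT
  TTTTTT
Step 2: 6 trees catch fire, 4 burn out
  F.FTTT
  ...FTT
  F.F..T
  TFTTTT
  TTTTTT
Step 3: 5 trees catch fire, 6 burn out
  ...FTT
  ....FT
  .....T
  F.FTTT
  TFTTTT

...FTT
....FT
.....T
F.FTTT
TFTTTT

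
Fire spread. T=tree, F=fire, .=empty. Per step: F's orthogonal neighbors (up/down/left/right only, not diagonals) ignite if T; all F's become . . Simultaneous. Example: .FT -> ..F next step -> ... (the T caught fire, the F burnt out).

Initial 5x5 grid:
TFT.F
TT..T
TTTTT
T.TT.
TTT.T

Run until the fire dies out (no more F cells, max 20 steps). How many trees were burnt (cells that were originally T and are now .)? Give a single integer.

Step 1: +4 fires, +2 burnt (F count now 4)
Step 2: +3 fires, +4 burnt (F count now 3)
Step 3: +3 fires, +3 burnt (F count now 3)
Step 4: +3 fires, +3 burnt (F count now 3)
Step 5: +2 fires, +3 burnt (F count now 2)
Step 6: +1 fires, +2 burnt (F count now 1)
Step 7: +0 fires, +1 burnt (F count now 0)
Fire out after step 7
Initially T: 17, now '.': 24
Total burnt (originally-T cells now '.'): 16

Answer: 16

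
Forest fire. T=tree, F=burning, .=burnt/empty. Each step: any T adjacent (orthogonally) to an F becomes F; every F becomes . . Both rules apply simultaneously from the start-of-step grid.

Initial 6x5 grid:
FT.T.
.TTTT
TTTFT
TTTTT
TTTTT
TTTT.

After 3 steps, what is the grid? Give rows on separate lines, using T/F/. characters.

Step 1: 5 trees catch fire, 2 burn out
  .F.T.
  .TTFT
  TTF.F
  TTTFT
  TTTTT
  TTTT.
Step 2: 8 trees catch fire, 5 burn out
  ...F.
  .FF.F
  TF...
  TTF.F
  TTTFT
  TTTT.
Step 3: 5 trees catch fire, 8 burn out
  .....
  .....
  F....
  TF...
  TTF.F
  TTTF.

.....
.....
F....
TF...
TTF.F
TTTF.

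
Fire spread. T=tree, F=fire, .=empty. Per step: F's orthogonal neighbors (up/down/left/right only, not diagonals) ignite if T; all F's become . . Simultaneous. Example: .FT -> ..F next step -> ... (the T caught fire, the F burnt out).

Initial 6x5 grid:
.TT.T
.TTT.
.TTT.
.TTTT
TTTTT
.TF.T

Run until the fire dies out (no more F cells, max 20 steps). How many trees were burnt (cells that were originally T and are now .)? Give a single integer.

Step 1: +2 fires, +1 burnt (F count now 2)
Step 2: +3 fires, +2 burnt (F count now 3)
Step 3: +5 fires, +3 burnt (F count now 5)
Step 4: +5 fires, +5 burnt (F count now 5)
Step 5: +3 fires, +5 burnt (F count now 3)
Step 6: +1 fires, +3 burnt (F count now 1)
Step 7: +0 fires, +1 burnt (F count now 0)
Fire out after step 7
Initially T: 20, now '.': 29
Total burnt (originally-T cells now '.'): 19

Answer: 19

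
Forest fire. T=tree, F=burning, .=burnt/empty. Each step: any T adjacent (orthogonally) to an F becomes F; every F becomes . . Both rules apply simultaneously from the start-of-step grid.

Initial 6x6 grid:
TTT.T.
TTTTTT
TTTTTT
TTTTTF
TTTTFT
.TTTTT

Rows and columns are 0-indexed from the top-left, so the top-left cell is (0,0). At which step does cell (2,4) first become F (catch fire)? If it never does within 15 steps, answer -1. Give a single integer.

Step 1: cell (2,4)='T' (+5 fires, +2 burnt)
Step 2: cell (2,4)='F' (+6 fires, +5 burnt)
  -> target ignites at step 2
Step 3: cell (2,4)='.' (+5 fires, +6 burnt)
Step 4: cell (2,4)='.' (+6 fires, +5 burnt)
Step 5: cell (2,4)='.' (+3 fires, +6 burnt)
Step 6: cell (2,4)='.' (+3 fires, +3 burnt)
Step 7: cell (2,4)='.' (+2 fires, +3 burnt)
Step 8: cell (2,4)='.' (+1 fires, +2 burnt)
Step 9: cell (2,4)='.' (+0 fires, +1 burnt)
  fire out at step 9

2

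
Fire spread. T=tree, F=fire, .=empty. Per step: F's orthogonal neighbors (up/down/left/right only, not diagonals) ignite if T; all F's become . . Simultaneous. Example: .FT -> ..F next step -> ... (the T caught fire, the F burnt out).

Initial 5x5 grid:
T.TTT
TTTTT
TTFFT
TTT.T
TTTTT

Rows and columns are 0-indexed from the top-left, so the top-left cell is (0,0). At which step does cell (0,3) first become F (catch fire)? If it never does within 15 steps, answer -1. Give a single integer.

Step 1: cell (0,3)='T' (+5 fires, +2 burnt)
Step 2: cell (0,3)='F' (+8 fires, +5 burnt)
  -> target ignites at step 2
Step 3: cell (0,3)='.' (+6 fires, +8 burnt)
Step 4: cell (0,3)='.' (+2 fires, +6 burnt)
Step 5: cell (0,3)='.' (+0 fires, +2 burnt)
  fire out at step 5

2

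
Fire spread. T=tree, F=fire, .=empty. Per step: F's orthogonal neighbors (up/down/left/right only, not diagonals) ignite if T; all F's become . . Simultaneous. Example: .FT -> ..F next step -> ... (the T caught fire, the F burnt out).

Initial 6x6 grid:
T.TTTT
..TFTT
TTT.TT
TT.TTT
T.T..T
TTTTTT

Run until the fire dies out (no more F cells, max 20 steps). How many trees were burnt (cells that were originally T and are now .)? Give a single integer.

Answer: 26

Derivation:
Step 1: +3 fires, +1 burnt (F count now 3)
Step 2: +5 fires, +3 burnt (F count now 5)
Step 3: +4 fires, +5 burnt (F count now 4)
Step 4: +4 fires, +4 burnt (F count now 4)
Step 5: +2 fires, +4 burnt (F count now 2)
Step 6: +2 fires, +2 burnt (F count now 2)
Step 7: +2 fires, +2 burnt (F count now 2)
Step 8: +2 fires, +2 burnt (F count now 2)
Step 9: +1 fires, +2 burnt (F count now 1)
Step 10: +1 fires, +1 burnt (F count now 1)
Step 11: +0 fires, +1 burnt (F count now 0)
Fire out after step 11
Initially T: 27, now '.': 35
Total burnt (originally-T cells now '.'): 26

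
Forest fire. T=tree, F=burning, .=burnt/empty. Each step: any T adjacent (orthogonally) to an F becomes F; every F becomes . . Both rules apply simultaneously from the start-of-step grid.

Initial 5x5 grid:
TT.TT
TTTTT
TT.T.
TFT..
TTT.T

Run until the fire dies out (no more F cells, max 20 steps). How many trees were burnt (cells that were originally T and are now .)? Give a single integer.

Step 1: +4 fires, +1 burnt (F count now 4)
Step 2: +4 fires, +4 burnt (F count now 4)
Step 3: +3 fires, +4 burnt (F count now 3)
Step 4: +2 fires, +3 burnt (F count now 2)
Step 5: +3 fires, +2 burnt (F count now 3)
Step 6: +1 fires, +3 burnt (F count now 1)
Step 7: +0 fires, +1 burnt (F count now 0)
Fire out after step 7
Initially T: 18, now '.': 24
Total burnt (originally-T cells now '.'): 17

Answer: 17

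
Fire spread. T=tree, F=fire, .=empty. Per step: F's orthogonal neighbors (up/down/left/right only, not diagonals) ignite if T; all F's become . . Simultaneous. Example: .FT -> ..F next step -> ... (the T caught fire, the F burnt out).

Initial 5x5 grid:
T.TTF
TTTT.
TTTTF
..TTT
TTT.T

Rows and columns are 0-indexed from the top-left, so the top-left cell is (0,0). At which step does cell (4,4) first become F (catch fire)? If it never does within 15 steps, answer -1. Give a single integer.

Step 1: cell (4,4)='T' (+3 fires, +2 burnt)
Step 2: cell (4,4)='F' (+5 fires, +3 burnt)
  -> target ignites at step 2
Step 3: cell (4,4)='.' (+3 fires, +5 burnt)
Step 4: cell (4,4)='.' (+3 fires, +3 burnt)
Step 5: cell (4,4)='.' (+2 fires, +3 burnt)
Step 6: cell (4,4)='.' (+2 fires, +2 burnt)
Step 7: cell (4,4)='.' (+0 fires, +2 burnt)
  fire out at step 7

2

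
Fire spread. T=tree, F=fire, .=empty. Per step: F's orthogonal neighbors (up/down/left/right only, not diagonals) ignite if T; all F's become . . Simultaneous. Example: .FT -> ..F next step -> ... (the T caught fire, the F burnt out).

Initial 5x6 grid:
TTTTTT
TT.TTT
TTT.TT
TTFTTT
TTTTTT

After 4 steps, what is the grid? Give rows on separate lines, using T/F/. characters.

Step 1: 4 trees catch fire, 1 burn out
  TTTTTT
  TT.TTT
  TTF.TT
  TF.FTT
  TTFTTT
Step 2: 5 trees catch fire, 4 burn out
  TTTTTT
  TT.TTT
  TF..TT
  F...FT
  TF.FTT
Step 3: 6 trees catch fire, 5 burn out
  TTTTTT
  TF.TTT
  F...FT
  .....F
  F...FT
Step 4: 5 trees catch fire, 6 burn out
  TFTTTT
  F..TFT
  .....F
  ......
  .....F

TFTTTT
F..TFT
.....F
......
.....F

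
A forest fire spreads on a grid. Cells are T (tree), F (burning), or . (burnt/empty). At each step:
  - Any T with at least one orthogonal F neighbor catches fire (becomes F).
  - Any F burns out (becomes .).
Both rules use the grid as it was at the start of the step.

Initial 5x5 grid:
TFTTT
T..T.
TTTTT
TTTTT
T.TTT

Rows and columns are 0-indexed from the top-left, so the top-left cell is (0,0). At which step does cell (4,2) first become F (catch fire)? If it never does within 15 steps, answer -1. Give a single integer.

Step 1: cell (4,2)='T' (+2 fires, +1 burnt)
Step 2: cell (4,2)='T' (+2 fires, +2 burnt)
Step 3: cell (4,2)='T' (+3 fires, +2 burnt)
Step 4: cell (4,2)='T' (+3 fires, +3 burnt)
Step 5: cell (4,2)='T' (+5 fires, +3 burnt)
Step 6: cell (4,2)='T' (+3 fires, +5 burnt)
Step 7: cell (4,2)='F' (+2 fires, +3 burnt)
  -> target ignites at step 7
Step 8: cell (4,2)='.' (+0 fires, +2 burnt)
  fire out at step 8

7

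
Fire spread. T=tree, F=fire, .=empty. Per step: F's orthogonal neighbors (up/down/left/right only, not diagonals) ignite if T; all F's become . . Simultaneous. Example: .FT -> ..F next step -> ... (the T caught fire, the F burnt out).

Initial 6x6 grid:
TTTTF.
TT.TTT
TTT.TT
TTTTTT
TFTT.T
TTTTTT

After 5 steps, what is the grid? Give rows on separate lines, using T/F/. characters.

Step 1: 6 trees catch fire, 2 burn out
  TTTF..
  TT.TFT
  TTT.TT
  TFTTTT
  F.FT.T
  TFTTTT
Step 2: 10 trees catch fire, 6 burn out
  TTF...
  TT.F.F
  TFT.FT
  F.FTTT
  ...F.T
  F.FTTT
Step 3: 8 trees catch fire, 10 burn out
  TF....
  TF....
  F.F..F
  ...FFT
  .....T
  ...FTT
Step 4: 4 trees catch fire, 8 burn out
  F.....
  F.....
  ......
  .....F
  .....T
  ....FT
Step 5: 2 trees catch fire, 4 burn out
  ......
  ......
  ......
  ......
  .....F
  .....F

......
......
......
......
.....F
.....F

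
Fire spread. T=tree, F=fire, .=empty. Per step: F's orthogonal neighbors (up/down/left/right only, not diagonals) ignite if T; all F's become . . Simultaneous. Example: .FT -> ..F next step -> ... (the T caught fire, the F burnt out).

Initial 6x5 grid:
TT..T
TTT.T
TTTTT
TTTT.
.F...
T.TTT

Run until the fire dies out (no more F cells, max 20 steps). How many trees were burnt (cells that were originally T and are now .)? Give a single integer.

Answer: 16

Derivation:
Step 1: +1 fires, +1 burnt (F count now 1)
Step 2: +3 fires, +1 burnt (F count now 3)
Step 3: +4 fires, +3 burnt (F count now 4)
Step 4: +4 fires, +4 burnt (F count now 4)
Step 5: +2 fires, +4 burnt (F count now 2)
Step 6: +1 fires, +2 burnt (F count now 1)
Step 7: +1 fires, +1 burnt (F count now 1)
Step 8: +0 fires, +1 burnt (F count now 0)
Fire out after step 8
Initially T: 20, now '.': 26
Total burnt (originally-T cells now '.'): 16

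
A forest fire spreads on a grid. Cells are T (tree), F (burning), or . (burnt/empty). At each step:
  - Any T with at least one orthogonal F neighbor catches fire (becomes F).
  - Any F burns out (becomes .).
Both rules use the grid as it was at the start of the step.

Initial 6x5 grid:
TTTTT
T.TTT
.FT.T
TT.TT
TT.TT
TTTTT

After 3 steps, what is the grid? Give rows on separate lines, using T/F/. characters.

Step 1: 2 trees catch fire, 1 burn out
  TTTTT
  T.TTT
  ..F.T
  TF.TT
  TT.TT
  TTTTT
Step 2: 3 trees catch fire, 2 burn out
  TTTTT
  T.FTT
  ....T
  F..TT
  TF.TT
  TTTTT
Step 3: 4 trees catch fire, 3 burn out
  TTFTT
  T..FT
  ....T
  ...TT
  F..TT
  TFTTT

TTFTT
T..FT
....T
...TT
F..TT
TFTTT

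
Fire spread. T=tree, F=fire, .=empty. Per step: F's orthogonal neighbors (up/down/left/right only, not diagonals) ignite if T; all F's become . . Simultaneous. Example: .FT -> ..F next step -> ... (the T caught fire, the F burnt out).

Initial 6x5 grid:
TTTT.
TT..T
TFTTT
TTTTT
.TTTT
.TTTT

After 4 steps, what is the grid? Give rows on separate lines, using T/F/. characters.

Step 1: 4 trees catch fire, 1 burn out
  TTTT.
  TF..T
  F.FTT
  TFTTT
  .TTTT
  .TTTT
Step 2: 6 trees catch fire, 4 burn out
  TFTT.
  F...T
  ...FT
  F.FTT
  .FTTT
  .TTTT
Step 3: 6 trees catch fire, 6 burn out
  F.FT.
  ....T
  ....F
  ...FT
  ..FTT
  .FTTT
Step 4: 5 trees catch fire, 6 burn out
  ...F.
  ....F
  .....
  ....F
  ...FT
  ..FTT

...F.
....F
.....
....F
...FT
..FTT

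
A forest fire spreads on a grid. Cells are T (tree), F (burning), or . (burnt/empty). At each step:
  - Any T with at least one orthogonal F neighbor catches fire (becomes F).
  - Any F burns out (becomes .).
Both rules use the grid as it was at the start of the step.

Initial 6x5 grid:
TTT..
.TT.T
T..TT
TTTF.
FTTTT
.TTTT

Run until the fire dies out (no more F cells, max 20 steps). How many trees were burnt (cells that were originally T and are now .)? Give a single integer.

Answer: 15

Derivation:
Step 1: +5 fires, +2 burnt (F count now 5)
Step 2: +7 fires, +5 burnt (F count now 7)
Step 3: +3 fires, +7 burnt (F count now 3)
Step 4: +0 fires, +3 burnt (F count now 0)
Fire out after step 4
Initially T: 20, now '.': 25
Total burnt (originally-T cells now '.'): 15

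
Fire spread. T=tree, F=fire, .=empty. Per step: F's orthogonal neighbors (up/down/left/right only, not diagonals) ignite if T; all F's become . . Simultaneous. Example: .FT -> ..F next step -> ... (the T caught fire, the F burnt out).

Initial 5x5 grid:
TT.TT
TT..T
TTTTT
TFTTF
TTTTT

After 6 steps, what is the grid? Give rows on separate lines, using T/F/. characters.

Step 1: 7 trees catch fire, 2 burn out
  TT.TT
  TT..T
  TFTTF
  F.FF.
  TFTTF
Step 2: 8 trees catch fire, 7 burn out
  TT.TT
  TF..F
  F.FF.
  .....
  F.FF.
Step 3: 3 trees catch fire, 8 burn out
  TF.TF
  F....
  .....
  .....
  .....
Step 4: 2 trees catch fire, 3 burn out
  F..F.
  .....
  .....
  .....
  .....
Step 5: 0 trees catch fire, 2 burn out
  .....
  .....
  .....
  .....
  .....
Step 6: 0 trees catch fire, 0 burn out
  .....
  .....
  .....
  .....
  .....

.....
.....
.....
.....
.....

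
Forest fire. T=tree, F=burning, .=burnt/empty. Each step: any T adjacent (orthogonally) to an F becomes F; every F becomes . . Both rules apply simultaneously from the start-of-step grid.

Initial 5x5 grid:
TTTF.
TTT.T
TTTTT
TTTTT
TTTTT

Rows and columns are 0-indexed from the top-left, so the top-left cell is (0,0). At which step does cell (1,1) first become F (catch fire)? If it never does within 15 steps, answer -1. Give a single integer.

Step 1: cell (1,1)='T' (+1 fires, +1 burnt)
Step 2: cell (1,1)='T' (+2 fires, +1 burnt)
Step 3: cell (1,1)='F' (+3 fires, +2 burnt)
  -> target ignites at step 3
Step 4: cell (1,1)='.' (+4 fires, +3 burnt)
Step 5: cell (1,1)='.' (+5 fires, +4 burnt)
Step 6: cell (1,1)='.' (+5 fires, +5 burnt)
Step 7: cell (1,1)='.' (+2 fires, +5 burnt)
Step 8: cell (1,1)='.' (+0 fires, +2 burnt)
  fire out at step 8

3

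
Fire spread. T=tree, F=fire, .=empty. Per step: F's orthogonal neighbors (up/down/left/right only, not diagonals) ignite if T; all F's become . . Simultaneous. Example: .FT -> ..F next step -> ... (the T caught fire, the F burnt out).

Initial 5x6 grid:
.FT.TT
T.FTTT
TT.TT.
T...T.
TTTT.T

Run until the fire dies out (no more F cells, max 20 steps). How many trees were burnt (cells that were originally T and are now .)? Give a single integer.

Step 1: +2 fires, +2 burnt (F count now 2)
Step 2: +2 fires, +2 burnt (F count now 2)
Step 3: +3 fires, +2 burnt (F count now 3)
Step 4: +2 fires, +3 burnt (F count now 2)
Step 5: +0 fires, +2 burnt (F count now 0)
Fire out after step 5
Initially T: 18, now '.': 21
Total burnt (originally-T cells now '.'): 9

Answer: 9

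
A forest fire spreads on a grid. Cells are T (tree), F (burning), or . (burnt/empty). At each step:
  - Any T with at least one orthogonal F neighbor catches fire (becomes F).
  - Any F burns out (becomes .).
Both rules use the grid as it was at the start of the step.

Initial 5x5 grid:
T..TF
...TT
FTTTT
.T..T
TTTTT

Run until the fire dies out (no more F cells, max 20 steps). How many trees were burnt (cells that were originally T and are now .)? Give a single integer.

Answer: 14

Derivation:
Step 1: +3 fires, +2 burnt (F count now 3)
Step 2: +4 fires, +3 burnt (F count now 4)
Step 3: +3 fires, +4 burnt (F count now 3)
Step 4: +3 fires, +3 burnt (F count now 3)
Step 5: +1 fires, +3 burnt (F count now 1)
Step 6: +0 fires, +1 burnt (F count now 0)
Fire out after step 6
Initially T: 15, now '.': 24
Total burnt (originally-T cells now '.'): 14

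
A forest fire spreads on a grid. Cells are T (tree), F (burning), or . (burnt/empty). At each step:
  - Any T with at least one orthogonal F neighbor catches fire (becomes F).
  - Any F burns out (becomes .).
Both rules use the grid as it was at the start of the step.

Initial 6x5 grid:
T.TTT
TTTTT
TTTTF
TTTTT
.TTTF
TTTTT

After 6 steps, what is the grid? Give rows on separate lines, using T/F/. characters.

Step 1: 5 trees catch fire, 2 burn out
  T.TTT
  TTTTF
  TTTF.
  TTTTF
  .TTF.
  TTTTF
Step 2: 6 trees catch fire, 5 burn out
  T.TTF
  TTTF.
  TTF..
  TTTF.
  .TF..
  TTTF.
Step 3: 6 trees catch fire, 6 burn out
  T.TF.
  TTF..
  TF...
  TTF..
  .F...
  TTF..
Step 4: 5 trees catch fire, 6 burn out
  T.F..
  TF...
  F....
  TF...
  .....
  TF...
Step 5: 3 trees catch fire, 5 burn out
  T....
  F....
  .....
  F....
  .....
  F....
Step 6: 1 trees catch fire, 3 burn out
  F....
  .....
  .....
  .....
  .....
  .....

F....
.....
.....
.....
.....
.....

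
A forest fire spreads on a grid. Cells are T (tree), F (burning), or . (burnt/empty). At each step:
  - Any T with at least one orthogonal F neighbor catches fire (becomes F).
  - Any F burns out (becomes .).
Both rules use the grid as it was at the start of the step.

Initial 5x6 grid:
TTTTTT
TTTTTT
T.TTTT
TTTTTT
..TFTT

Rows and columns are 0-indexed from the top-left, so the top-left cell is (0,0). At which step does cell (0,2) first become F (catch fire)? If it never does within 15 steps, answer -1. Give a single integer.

Step 1: cell (0,2)='T' (+3 fires, +1 burnt)
Step 2: cell (0,2)='T' (+4 fires, +3 burnt)
Step 3: cell (0,2)='T' (+5 fires, +4 burnt)
Step 4: cell (0,2)='T' (+5 fires, +5 burnt)
Step 5: cell (0,2)='F' (+5 fires, +5 burnt)
  -> target ignites at step 5
Step 6: cell (0,2)='.' (+3 fires, +5 burnt)
Step 7: cell (0,2)='.' (+1 fires, +3 burnt)
Step 8: cell (0,2)='.' (+0 fires, +1 burnt)
  fire out at step 8

5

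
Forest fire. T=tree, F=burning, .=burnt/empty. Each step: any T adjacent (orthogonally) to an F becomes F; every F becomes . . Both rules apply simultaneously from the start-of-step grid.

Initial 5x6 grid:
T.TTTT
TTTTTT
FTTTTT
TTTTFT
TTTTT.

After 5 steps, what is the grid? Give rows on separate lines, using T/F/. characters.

Step 1: 7 trees catch fire, 2 burn out
  T.TTTT
  FTTTTT
  .FTTFT
  FTTF.F
  TTTTF.
Step 2: 10 trees catch fire, 7 burn out
  F.TTTT
  .FTTFT
  ..FF.F
  .FF...
  FTTF..
Step 3: 6 trees catch fire, 10 burn out
  ..TTFT
  ..FF.F
  ......
  ......
  .FF...
Step 4: 3 trees catch fire, 6 burn out
  ..FF.F
  ......
  ......
  ......
  ......
Step 5: 0 trees catch fire, 3 burn out
  ......
  ......
  ......
  ......
  ......

......
......
......
......
......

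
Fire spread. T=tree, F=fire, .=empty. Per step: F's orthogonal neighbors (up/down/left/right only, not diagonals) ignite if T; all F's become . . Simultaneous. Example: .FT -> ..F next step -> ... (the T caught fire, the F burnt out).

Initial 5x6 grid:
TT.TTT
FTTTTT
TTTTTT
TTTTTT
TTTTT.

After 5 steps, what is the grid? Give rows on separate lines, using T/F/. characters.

Step 1: 3 trees catch fire, 1 burn out
  FT.TTT
  .FTTTT
  FTTTTT
  TTTTTT
  TTTTT.
Step 2: 4 trees catch fire, 3 burn out
  .F.TTT
  ..FTTT
  .FTTTT
  FTTTTT
  TTTTT.
Step 3: 4 trees catch fire, 4 burn out
  ...TTT
  ...FTT
  ..FTTT
  .FTTTT
  FTTTT.
Step 4: 5 trees catch fire, 4 burn out
  ...FTT
  ....FT
  ...FTT
  ..FTTT
  .FTTT.
Step 5: 5 trees catch fire, 5 burn out
  ....FT
  .....F
  ....FT
  ...FTT
  ..FTT.

....FT
.....F
....FT
...FTT
..FTT.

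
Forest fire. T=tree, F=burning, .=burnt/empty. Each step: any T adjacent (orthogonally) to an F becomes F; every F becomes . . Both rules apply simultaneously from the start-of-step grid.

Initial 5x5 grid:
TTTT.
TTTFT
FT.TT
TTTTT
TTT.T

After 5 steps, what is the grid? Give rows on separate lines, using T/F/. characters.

Step 1: 7 trees catch fire, 2 burn out
  TTTF.
  FTF.F
  .F.FT
  FTTTT
  TTT.T
Step 2: 7 trees catch fire, 7 burn out
  FTF..
  .F...
  ....F
  .FTFT
  FTT.T
Step 3: 4 trees catch fire, 7 burn out
  .F...
  .....
  .....
  ..F.F
  .FT.T
Step 4: 2 trees catch fire, 4 burn out
  .....
  .....
  .....
  .....
  ..F.F
Step 5: 0 trees catch fire, 2 burn out
  .....
  .....
  .....
  .....
  .....

.....
.....
.....
.....
.....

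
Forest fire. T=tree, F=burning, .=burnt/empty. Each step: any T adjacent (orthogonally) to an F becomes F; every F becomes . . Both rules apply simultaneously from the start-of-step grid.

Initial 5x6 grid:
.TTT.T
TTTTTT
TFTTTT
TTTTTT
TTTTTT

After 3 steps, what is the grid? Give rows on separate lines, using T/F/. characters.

Step 1: 4 trees catch fire, 1 burn out
  .TTT.T
  TFTTTT
  F.FTTT
  TFTTTT
  TTTTTT
Step 2: 7 trees catch fire, 4 burn out
  .FTT.T
  F.FTTT
  ...FTT
  F.FTTT
  TFTTTT
Step 3: 6 trees catch fire, 7 burn out
  ..FT.T
  ...FTT
  ....FT
  ...FTT
  F.FTTT

..FT.T
...FTT
....FT
...FTT
F.FTTT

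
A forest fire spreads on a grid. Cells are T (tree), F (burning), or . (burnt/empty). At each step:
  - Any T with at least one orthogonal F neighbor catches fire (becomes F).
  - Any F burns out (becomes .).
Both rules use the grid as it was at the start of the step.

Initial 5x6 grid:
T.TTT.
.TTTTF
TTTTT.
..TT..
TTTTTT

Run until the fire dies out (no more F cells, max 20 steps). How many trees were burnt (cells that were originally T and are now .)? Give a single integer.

Answer: 20

Derivation:
Step 1: +1 fires, +1 burnt (F count now 1)
Step 2: +3 fires, +1 burnt (F count now 3)
Step 3: +3 fires, +3 burnt (F count now 3)
Step 4: +4 fires, +3 burnt (F count now 4)
Step 5: +3 fires, +4 burnt (F count now 3)
Step 6: +3 fires, +3 burnt (F count now 3)
Step 7: +2 fires, +3 burnt (F count now 2)
Step 8: +1 fires, +2 burnt (F count now 1)
Step 9: +0 fires, +1 burnt (F count now 0)
Fire out after step 9
Initially T: 21, now '.': 29
Total burnt (originally-T cells now '.'): 20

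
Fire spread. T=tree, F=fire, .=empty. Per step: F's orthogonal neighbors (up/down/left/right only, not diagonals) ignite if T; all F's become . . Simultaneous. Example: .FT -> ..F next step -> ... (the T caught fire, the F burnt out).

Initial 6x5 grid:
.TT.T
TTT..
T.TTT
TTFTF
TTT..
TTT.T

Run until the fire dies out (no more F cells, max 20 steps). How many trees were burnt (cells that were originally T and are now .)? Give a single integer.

Step 1: +5 fires, +2 burnt (F count now 5)
Step 2: +5 fires, +5 burnt (F count now 5)
Step 3: +5 fires, +5 burnt (F count now 5)
Step 4: +3 fires, +5 burnt (F count now 3)
Step 5: +0 fires, +3 burnt (F count now 0)
Fire out after step 5
Initially T: 20, now '.': 28
Total burnt (originally-T cells now '.'): 18

Answer: 18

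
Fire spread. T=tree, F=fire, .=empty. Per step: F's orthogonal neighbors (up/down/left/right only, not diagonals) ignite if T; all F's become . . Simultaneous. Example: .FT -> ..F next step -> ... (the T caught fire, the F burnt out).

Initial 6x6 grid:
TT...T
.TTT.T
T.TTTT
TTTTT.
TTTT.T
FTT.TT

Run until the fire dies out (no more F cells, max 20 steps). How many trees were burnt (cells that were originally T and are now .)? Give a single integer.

Step 1: +2 fires, +1 burnt (F count now 2)
Step 2: +3 fires, +2 burnt (F count now 3)
Step 3: +3 fires, +3 burnt (F count now 3)
Step 4: +2 fires, +3 burnt (F count now 2)
Step 5: +2 fires, +2 burnt (F count now 2)
Step 6: +3 fires, +2 burnt (F count now 3)
Step 7: +3 fires, +3 burnt (F count now 3)
Step 8: +2 fires, +3 burnt (F count now 2)
Step 9: +2 fires, +2 burnt (F count now 2)
Step 10: +1 fires, +2 burnt (F count now 1)
Step 11: +0 fires, +1 burnt (F count now 0)
Fire out after step 11
Initially T: 26, now '.': 33
Total burnt (originally-T cells now '.'): 23

Answer: 23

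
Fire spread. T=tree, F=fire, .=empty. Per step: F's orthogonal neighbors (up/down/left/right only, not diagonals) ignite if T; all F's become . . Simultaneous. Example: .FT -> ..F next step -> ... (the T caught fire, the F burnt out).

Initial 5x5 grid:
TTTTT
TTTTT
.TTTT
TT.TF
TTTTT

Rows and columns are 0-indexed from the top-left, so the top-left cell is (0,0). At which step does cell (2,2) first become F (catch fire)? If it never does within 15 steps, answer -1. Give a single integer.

Step 1: cell (2,2)='T' (+3 fires, +1 burnt)
Step 2: cell (2,2)='T' (+3 fires, +3 burnt)
Step 3: cell (2,2)='F' (+4 fires, +3 burnt)
  -> target ignites at step 3
Step 4: cell (2,2)='.' (+4 fires, +4 burnt)
Step 5: cell (2,2)='.' (+4 fires, +4 burnt)
Step 6: cell (2,2)='.' (+3 fires, +4 burnt)
Step 7: cell (2,2)='.' (+1 fires, +3 burnt)
Step 8: cell (2,2)='.' (+0 fires, +1 burnt)
  fire out at step 8

3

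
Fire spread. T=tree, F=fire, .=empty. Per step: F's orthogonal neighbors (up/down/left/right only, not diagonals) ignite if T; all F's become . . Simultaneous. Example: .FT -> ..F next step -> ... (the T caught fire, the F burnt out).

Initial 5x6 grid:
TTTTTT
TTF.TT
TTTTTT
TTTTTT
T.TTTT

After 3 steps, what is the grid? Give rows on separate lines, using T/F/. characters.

Step 1: 3 trees catch fire, 1 burn out
  TTFTTT
  TF..TT
  TTFTTT
  TTTTTT
  T.TTTT
Step 2: 6 trees catch fire, 3 burn out
  TF.FTT
  F...TT
  TF.FTT
  TTFTTT
  T.TTTT
Step 3: 7 trees catch fire, 6 burn out
  F...FT
  ....TT
  F...FT
  TF.FTT
  T.FTTT

F...FT
....TT
F...FT
TF.FTT
T.FTTT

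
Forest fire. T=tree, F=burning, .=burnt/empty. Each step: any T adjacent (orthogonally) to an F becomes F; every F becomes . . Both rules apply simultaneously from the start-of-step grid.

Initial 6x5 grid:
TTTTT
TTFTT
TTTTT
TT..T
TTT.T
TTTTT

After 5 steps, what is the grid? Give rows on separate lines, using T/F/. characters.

Step 1: 4 trees catch fire, 1 burn out
  TTFTT
  TF.FT
  TTFTT
  TT..T
  TTT.T
  TTTTT
Step 2: 6 trees catch fire, 4 burn out
  TF.FT
  F...F
  TF.FT
  TT..T
  TTT.T
  TTTTT
Step 3: 5 trees catch fire, 6 burn out
  F...F
  .....
  F...F
  TF..T
  TTT.T
  TTTTT
Step 4: 3 trees catch fire, 5 burn out
  .....
  .....
  .....
  F...F
  TFT.T
  TTTTT
Step 5: 4 trees catch fire, 3 burn out
  .....
  .....
  .....
  .....
  F.F.F
  TFTTT

.....
.....
.....
.....
F.F.F
TFTTT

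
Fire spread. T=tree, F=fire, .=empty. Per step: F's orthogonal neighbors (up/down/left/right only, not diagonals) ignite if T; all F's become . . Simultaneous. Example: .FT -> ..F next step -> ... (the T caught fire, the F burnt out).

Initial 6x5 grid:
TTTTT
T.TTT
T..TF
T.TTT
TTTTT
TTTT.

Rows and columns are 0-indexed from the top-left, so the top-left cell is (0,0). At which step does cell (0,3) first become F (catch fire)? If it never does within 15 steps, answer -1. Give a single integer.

Step 1: cell (0,3)='T' (+3 fires, +1 burnt)
Step 2: cell (0,3)='T' (+4 fires, +3 burnt)
Step 3: cell (0,3)='F' (+4 fires, +4 burnt)
  -> target ignites at step 3
Step 4: cell (0,3)='.' (+3 fires, +4 burnt)
Step 5: cell (0,3)='.' (+3 fires, +3 burnt)
Step 6: cell (0,3)='.' (+3 fires, +3 burnt)
Step 7: cell (0,3)='.' (+3 fires, +3 burnt)
Step 8: cell (0,3)='.' (+1 fires, +3 burnt)
Step 9: cell (0,3)='.' (+0 fires, +1 burnt)
  fire out at step 9

3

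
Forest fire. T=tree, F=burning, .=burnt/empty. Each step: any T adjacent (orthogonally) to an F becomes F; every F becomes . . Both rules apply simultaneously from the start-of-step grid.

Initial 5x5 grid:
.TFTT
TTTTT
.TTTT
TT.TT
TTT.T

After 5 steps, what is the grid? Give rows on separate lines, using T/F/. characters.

Step 1: 3 trees catch fire, 1 burn out
  .F.FT
  TTFTT
  .TTTT
  TT.TT
  TTT.T
Step 2: 4 trees catch fire, 3 burn out
  ....F
  TF.FT
  .TFTT
  TT.TT
  TTT.T
Step 3: 4 trees catch fire, 4 burn out
  .....
  F...F
  .F.FT
  TT.TT
  TTT.T
Step 4: 3 trees catch fire, 4 burn out
  .....
  .....
  ....F
  TF.FT
  TTT.T
Step 5: 3 trees catch fire, 3 burn out
  .....
  .....
  .....
  F...F
  TFT.T

.....
.....
.....
F...F
TFT.T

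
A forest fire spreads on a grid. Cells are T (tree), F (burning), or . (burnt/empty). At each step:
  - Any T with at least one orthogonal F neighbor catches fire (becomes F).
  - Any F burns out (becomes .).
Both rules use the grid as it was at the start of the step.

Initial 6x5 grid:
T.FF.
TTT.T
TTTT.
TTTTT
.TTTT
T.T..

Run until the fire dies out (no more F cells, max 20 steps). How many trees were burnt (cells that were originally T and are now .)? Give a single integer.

Answer: 18

Derivation:
Step 1: +1 fires, +2 burnt (F count now 1)
Step 2: +2 fires, +1 burnt (F count now 2)
Step 3: +4 fires, +2 burnt (F count now 4)
Step 4: +5 fires, +4 burnt (F count now 5)
Step 5: +5 fires, +5 burnt (F count now 5)
Step 6: +1 fires, +5 burnt (F count now 1)
Step 7: +0 fires, +1 burnt (F count now 0)
Fire out after step 7
Initially T: 20, now '.': 28
Total burnt (originally-T cells now '.'): 18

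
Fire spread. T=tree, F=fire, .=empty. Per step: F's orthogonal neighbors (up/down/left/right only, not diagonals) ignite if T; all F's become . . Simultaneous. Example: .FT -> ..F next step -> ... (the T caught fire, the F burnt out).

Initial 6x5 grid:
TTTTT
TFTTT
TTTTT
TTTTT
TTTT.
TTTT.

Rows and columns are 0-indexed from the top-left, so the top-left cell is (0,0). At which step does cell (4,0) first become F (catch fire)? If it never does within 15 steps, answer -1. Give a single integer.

Step 1: cell (4,0)='T' (+4 fires, +1 burnt)
Step 2: cell (4,0)='T' (+6 fires, +4 burnt)
Step 3: cell (4,0)='T' (+6 fires, +6 burnt)
Step 4: cell (4,0)='F' (+6 fires, +6 burnt)
  -> target ignites at step 4
Step 5: cell (4,0)='.' (+4 fires, +6 burnt)
Step 6: cell (4,0)='.' (+1 fires, +4 burnt)
Step 7: cell (4,0)='.' (+0 fires, +1 burnt)
  fire out at step 7

4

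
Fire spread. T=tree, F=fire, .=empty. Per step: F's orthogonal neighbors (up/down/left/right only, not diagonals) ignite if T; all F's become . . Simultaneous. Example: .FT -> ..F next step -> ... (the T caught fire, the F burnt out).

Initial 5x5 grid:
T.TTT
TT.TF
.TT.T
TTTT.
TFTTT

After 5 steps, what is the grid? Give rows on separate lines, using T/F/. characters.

Step 1: 6 trees catch fire, 2 burn out
  T.TTF
  TT.F.
  .TT.F
  TFTT.
  F.FTT
Step 2: 5 trees catch fire, 6 burn out
  T.TF.
  TT...
  .FT..
  F.FT.
  ...FT
Step 3: 5 trees catch fire, 5 burn out
  T.F..
  TF...
  ..F..
  ...F.
  ....F
Step 4: 1 trees catch fire, 5 burn out
  T....
  F....
  .....
  .....
  .....
Step 5: 1 trees catch fire, 1 burn out
  F....
  .....
  .....
  .....
  .....

F....
.....
.....
.....
.....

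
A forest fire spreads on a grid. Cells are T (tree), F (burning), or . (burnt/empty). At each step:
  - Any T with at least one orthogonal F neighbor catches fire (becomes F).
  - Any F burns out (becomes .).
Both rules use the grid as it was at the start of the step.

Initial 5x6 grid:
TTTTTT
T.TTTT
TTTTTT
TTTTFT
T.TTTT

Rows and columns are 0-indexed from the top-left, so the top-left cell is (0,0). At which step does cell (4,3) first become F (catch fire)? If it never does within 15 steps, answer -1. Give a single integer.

Step 1: cell (4,3)='T' (+4 fires, +1 burnt)
Step 2: cell (4,3)='F' (+6 fires, +4 burnt)
  -> target ignites at step 2
Step 3: cell (4,3)='.' (+6 fires, +6 burnt)
Step 4: cell (4,3)='.' (+5 fires, +6 burnt)
Step 5: cell (4,3)='.' (+3 fires, +5 burnt)
Step 6: cell (4,3)='.' (+2 fires, +3 burnt)
Step 7: cell (4,3)='.' (+1 fires, +2 burnt)
Step 8: cell (4,3)='.' (+0 fires, +1 burnt)
  fire out at step 8

2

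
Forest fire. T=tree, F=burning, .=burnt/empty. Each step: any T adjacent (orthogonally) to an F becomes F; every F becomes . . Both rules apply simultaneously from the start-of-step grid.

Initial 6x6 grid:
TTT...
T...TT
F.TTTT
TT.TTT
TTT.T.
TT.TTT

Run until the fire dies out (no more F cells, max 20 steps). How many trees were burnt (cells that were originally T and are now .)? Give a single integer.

Answer: 11

Derivation:
Step 1: +2 fires, +1 burnt (F count now 2)
Step 2: +3 fires, +2 burnt (F count now 3)
Step 3: +3 fires, +3 burnt (F count now 3)
Step 4: +3 fires, +3 burnt (F count now 3)
Step 5: +0 fires, +3 burnt (F count now 0)
Fire out after step 5
Initially T: 24, now '.': 23
Total burnt (originally-T cells now '.'): 11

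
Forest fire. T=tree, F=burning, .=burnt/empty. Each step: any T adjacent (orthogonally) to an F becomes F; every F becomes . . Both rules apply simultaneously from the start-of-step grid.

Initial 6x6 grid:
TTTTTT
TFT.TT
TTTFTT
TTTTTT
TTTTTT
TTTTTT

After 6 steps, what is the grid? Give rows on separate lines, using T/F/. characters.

Step 1: 7 trees catch fire, 2 burn out
  TFTTTT
  F.F.TT
  TFF.FT
  TTTFTT
  TTTTTT
  TTTTTT
Step 2: 9 trees catch fire, 7 burn out
  F.FTTT
  ....FT
  F....F
  TFF.FT
  TTTFTT
  TTTTTT
Step 3: 9 trees catch fire, 9 burn out
  ...FFT
  .....F
  ......
  F....F
  TFF.FT
  TTTFTT
Step 4: 6 trees catch fire, 9 burn out
  .....F
  ......
  ......
  ......
  F....F
  TFF.FT
Step 5: 2 trees catch fire, 6 burn out
  ......
  ......
  ......
  ......
  ......
  F....F
Step 6: 0 trees catch fire, 2 burn out
  ......
  ......
  ......
  ......
  ......
  ......

......
......
......
......
......
......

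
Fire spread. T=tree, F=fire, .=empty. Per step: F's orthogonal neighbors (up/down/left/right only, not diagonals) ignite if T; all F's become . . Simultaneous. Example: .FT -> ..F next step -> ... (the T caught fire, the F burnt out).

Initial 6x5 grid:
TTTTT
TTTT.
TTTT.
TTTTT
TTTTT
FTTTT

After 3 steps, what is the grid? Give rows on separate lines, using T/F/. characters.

Step 1: 2 trees catch fire, 1 burn out
  TTTTT
  TTTT.
  TTTT.
  TTTTT
  FTTTT
  .FTTT
Step 2: 3 trees catch fire, 2 burn out
  TTTTT
  TTTT.
  TTTT.
  FTTTT
  .FTTT
  ..FTT
Step 3: 4 trees catch fire, 3 burn out
  TTTTT
  TTTT.
  FTTT.
  .FTTT
  ..FTT
  ...FT

TTTTT
TTTT.
FTTT.
.FTTT
..FTT
...FT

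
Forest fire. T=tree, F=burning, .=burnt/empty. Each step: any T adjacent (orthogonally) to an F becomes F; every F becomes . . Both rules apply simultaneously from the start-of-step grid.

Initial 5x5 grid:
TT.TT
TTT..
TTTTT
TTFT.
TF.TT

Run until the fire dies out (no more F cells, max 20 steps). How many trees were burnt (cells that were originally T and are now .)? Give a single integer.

Step 1: +4 fires, +2 burnt (F count now 4)
Step 2: +5 fires, +4 burnt (F count now 5)
Step 3: +4 fires, +5 burnt (F count now 4)
Step 4: +2 fires, +4 burnt (F count now 2)
Step 5: +1 fires, +2 burnt (F count now 1)
Step 6: +0 fires, +1 burnt (F count now 0)
Fire out after step 6
Initially T: 18, now '.': 23
Total burnt (originally-T cells now '.'): 16

Answer: 16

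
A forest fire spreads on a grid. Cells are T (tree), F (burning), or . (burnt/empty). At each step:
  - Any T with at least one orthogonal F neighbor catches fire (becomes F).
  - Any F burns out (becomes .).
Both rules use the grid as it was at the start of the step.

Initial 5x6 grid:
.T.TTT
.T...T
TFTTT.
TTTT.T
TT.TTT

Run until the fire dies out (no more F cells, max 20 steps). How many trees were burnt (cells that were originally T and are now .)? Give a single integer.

Step 1: +4 fires, +1 burnt (F count now 4)
Step 2: +5 fires, +4 burnt (F count now 5)
Step 3: +3 fires, +5 burnt (F count now 3)
Step 4: +1 fires, +3 burnt (F count now 1)
Step 5: +1 fires, +1 burnt (F count now 1)
Step 6: +1 fires, +1 burnt (F count now 1)
Step 7: +1 fires, +1 burnt (F count now 1)
Step 8: +0 fires, +1 burnt (F count now 0)
Fire out after step 8
Initially T: 20, now '.': 26
Total burnt (originally-T cells now '.'): 16

Answer: 16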